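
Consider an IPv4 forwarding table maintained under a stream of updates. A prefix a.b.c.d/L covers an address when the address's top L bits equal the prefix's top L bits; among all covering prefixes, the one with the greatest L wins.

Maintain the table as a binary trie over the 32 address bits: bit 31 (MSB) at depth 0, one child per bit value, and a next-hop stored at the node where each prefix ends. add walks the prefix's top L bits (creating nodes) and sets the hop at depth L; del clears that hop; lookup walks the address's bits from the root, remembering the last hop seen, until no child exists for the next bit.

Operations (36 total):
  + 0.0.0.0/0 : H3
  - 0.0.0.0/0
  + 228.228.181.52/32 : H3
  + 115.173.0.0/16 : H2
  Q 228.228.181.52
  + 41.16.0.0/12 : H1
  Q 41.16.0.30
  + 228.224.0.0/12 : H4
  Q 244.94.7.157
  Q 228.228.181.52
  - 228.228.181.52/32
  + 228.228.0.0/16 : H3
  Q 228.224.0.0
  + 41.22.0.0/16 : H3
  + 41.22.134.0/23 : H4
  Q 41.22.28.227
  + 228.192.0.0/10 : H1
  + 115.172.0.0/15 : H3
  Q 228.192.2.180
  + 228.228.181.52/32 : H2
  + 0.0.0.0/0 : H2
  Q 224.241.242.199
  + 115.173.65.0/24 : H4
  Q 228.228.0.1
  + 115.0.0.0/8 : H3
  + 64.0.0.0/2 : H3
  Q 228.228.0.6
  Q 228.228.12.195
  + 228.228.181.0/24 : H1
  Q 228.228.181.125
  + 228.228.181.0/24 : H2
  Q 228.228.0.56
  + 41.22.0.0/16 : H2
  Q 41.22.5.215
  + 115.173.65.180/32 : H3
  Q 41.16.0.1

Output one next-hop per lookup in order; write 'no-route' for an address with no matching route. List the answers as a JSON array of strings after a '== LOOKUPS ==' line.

Apply in order:
  + 0.0.0.0/0 (H3) depth=0
  - 0.0.0.0/0 clear@0
  + 228.228.181.52/32 (H3) depth=32
  + 115.173.0.0/16 (H2) depth=16
  Q 228.228.181.52: descend 11100100111001001011010100110100 ; hops seen [H3] ; pick H3
  + 41.16.0.0/12 (H1) depth=12
  Q 41.16.0.30: descend 001010010001 ; hops seen [H1] ; pick H1
  + 228.224.0.0/12 (H4) depth=12
  Q 244.94.7.157: descend 111 ; hops seen [∅] ; pick no-route
  Q 228.228.181.52: descend 11100100111001001011010100110100 ; hops seen [H4,H3] ; pick H3
  - 228.228.181.52/32 clear@32
  + 228.228.0.0/16 (H3) depth=16
  Q 228.224.0.0: descend 1110010011100 ; hops seen [H4] ; pick H4
  + 41.22.0.0/16 (H3) depth=16
  + 41.22.134.0/23 (H4) depth=23
  Q 41.22.28.227: descend 0010100100010110 ; hops seen [H1,H3] ; pick H3
  + 228.192.0.0/10 (H1) depth=10
  + 115.172.0.0/15 (H3) depth=15
  Q 228.192.2.180: descend 1110010011 ; hops seen [H1] ; pick H1
  + 228.228.181.52/32 (H2) depth=32
  + 0.0.0.0/0 (H2) depth=0
  Q 224.241.242.199: descend 11100 ; hops seen [H2] ; pick H2
  + 115.173.65.0/24 (H4) depth=24
  Q 228.228.0.1: descend 1110010011100100 ; hops seen [H2,H1,H4,H3] ; pick H3
  + 115.0.0.0/8 (H3) depth=8
  + 64.0.0.0/2 (H3) depth=2
  Q 228.228.0.6: descend 1110010011100100 ; hops seen [H2,H1,H4,H3] ; pick H3
  Q 228.228.12.195: descend 1110010011100100 ; hops seen [H2,H1,H4,H3] ; pick H3
  + 228.228.181.0/24 (H1) depth=24
  Q 228.228.181.125: descend 1110010011100100101101010 ; hops seen [H2,H1,H4,H3,H1] ; pick H1
  + 228.228.181.0/24 (H2) depth=24
  Q 228.228.0.56: descend 1110010011100100 ; hops seen [H2,H1,H4,H3] ; pick H3
  + 41.22.0.0/16 (H2) depth=16
  Q 41.22.5.215: descend 0010100100010110 ; hops seen [H2,H1,H2] ; pick H2
  + 115.173.65.180/32 (H3) depth=32
  Q 41.16.0.1: descend 0010100100010 ; hops seen [H2,H1] ; pick H1

== LOOKUPS ==
["H3","H1","no-route","H3","H4","H3","H1","H2","H3","H3","H3","H1","H3","H2","H1"]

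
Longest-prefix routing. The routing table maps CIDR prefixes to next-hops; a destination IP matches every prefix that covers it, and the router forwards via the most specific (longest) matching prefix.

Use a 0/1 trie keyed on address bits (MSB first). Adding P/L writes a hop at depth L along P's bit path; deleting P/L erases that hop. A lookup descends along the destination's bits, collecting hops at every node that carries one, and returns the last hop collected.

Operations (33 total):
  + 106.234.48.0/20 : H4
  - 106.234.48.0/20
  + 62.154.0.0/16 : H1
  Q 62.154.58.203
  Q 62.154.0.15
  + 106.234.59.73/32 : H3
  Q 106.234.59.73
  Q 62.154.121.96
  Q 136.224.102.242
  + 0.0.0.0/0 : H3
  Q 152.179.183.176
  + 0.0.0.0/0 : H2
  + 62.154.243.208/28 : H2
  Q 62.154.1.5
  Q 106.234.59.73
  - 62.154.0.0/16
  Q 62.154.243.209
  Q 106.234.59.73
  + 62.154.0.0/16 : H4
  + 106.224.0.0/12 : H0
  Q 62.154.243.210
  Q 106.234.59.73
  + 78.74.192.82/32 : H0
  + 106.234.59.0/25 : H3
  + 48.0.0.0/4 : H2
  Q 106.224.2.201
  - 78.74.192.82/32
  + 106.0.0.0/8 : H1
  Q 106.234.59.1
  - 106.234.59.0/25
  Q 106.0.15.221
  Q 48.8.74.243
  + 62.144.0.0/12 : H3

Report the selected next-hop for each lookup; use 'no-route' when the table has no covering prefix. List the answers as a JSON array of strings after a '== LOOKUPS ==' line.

Trace:
  + 106.234.48.0/20 (H4) depth=20
  - 106.234.48.0/20 clear@20
  + 62.154.0.0/16 (H1) depth=16
  Q 62.154.58.203: descend 0011111010011010 ; hops seen [H1] ; pick H1
  Q 62.154.0.15: descend 0011111010011010 ; hops seen [H1] ; pick H1
  + 106.234.59.73/32 (H3) depth=32
  Q 106.234.59.73: descend 01101010111010100011101101001001 ; hops seen [H3] ; pick H3
  Q 62.154.121.96: descend 0011111010011010 ; hops seen [H1] ; pick H1
  Q 136.224.102.242: descend ε ; hops seen [∅] ; pick no-route
  + 0.0.0.0/0 (H3) depth=0
  Q 152.179.183.176: descend ε ; hops seen [H3] ; pick H3
  + 0.0.0.0/0 (H2) depth=0
  + 62.154.243.208/28 (H2) depth=28
  Q 62.154.1.5: descend 0011111010011010 ; hops seen [H2,H1] ; pick H1
  Q 106.234.59.73: descend 01101010111010100011101101001001 ; hops seen [H2,H3] ; pick H3
  - 62.154.0.0/16 clear@16
  Q 62.154.243.209: descend 0011111010011010111100111101 ; hops seen [H2,H2] ; pick H2
  Q 106.234.59.73: descend 01101010111010100011101101001001 ; hops seen [H2,H3] ; pick H3
  + 62.154.0.0/16 (H4) depth=16
  + 106.224.0.0/12 (H0) depth=12
  Q 62.154.243.210: descend 0011111010011010111100111101 ; hops seen [H2,H4,H2] ; pick H2
  Q 106.234.59.73: descend 01101010111010100011101101001001 ; hops seen [H2,H0,H3] ; pick H3
  + 78.74.192.82/32 (H0) depth=32
  + 106.234.59.0/25 (H3) depth=25
  + 48.0.0.0/4 (H2) depth=4
  Q 106.224.2.201: descend 011010101110 ; hops seen [H2,H0] ; pick H0
  - 78.74.192.82/32 clear@32
  + 106.0.0.0/8 (H1) depth=8
  Q 106.234.59.1: descend 0110101011101010001110110 ; hops seen [H2,H1,H0,H3] ; pick H3
  - 106.234.59.0/25 clear@25
  Q 106.0.15.221: descend 01101010 ; hops seen [H2,H1] ; pick H1
  Q 48.8.74.243: descend 0011 ; hops seen [H2,H2] ; pick H2
  + 62.144.0.0/12 (H3) depth=12

== LOOKUPS ==
["H1","H1","H3","H1","no-route","H3","H1","H3","H2","H3","H2","H3","H0","H3","H1","H2"]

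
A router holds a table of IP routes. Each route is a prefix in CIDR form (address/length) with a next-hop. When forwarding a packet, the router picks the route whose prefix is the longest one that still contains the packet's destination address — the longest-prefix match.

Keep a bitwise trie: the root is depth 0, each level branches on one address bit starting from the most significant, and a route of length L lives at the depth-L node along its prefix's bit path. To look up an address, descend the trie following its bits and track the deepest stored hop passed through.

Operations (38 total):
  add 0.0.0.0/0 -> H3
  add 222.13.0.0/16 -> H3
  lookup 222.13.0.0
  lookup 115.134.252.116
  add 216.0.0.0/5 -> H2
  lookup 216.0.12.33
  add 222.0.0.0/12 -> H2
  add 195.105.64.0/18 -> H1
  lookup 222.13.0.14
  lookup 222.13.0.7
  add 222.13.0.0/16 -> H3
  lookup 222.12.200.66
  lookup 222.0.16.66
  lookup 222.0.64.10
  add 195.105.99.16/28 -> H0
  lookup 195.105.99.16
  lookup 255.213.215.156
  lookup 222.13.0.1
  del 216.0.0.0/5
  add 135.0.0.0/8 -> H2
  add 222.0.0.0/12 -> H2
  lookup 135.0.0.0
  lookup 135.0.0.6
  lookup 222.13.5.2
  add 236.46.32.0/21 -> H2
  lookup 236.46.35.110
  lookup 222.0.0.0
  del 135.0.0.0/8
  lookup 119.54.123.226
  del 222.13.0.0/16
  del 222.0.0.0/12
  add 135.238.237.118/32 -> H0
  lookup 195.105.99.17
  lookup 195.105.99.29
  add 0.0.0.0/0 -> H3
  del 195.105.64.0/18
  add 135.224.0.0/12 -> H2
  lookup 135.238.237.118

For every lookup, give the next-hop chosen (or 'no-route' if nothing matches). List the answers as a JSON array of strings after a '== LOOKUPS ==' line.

Apply in order:
  + 0.0.0.0/0 (H3) depth=0
  + 222.13.0.0/16 (H3) depth=16
  ? 222.13.0.0  path d0:H3→d1:-→d2:-→d3:-→d4:-→d5:-→d6:-→d7:-→d8:-→d9:-→d10:-→d11:-→d12:-→d13:-→d14:-→d15:-→d16:H3  best=H3
  ? 115.134.252.116  path d0:H3  best=H3
  + 216.0.0.0/5 (H2) depth=5
  ? 216.0.12.33  path d0:H3→d1:-→d2:-→d3:-→d4:-→d5:H2  best=H2
  + 222.0.0.0/12 (H2) depth=12
  + 195.105.64.0/18 (H1) depth=18
  ? 222.13.0.14  path d0:H3→d1:-→d2:-→d3:-→d4:-→d5:H2→d6:-→d7:-→d8:-→d9:-→d10:-→d11:-→d12:H2→d13:-→d14:-→d15:-→d16:H3  best=H3
  ? 222.13.0.7  path d0:H3→d1:-→d2:-→d3:-→d4:-→d5:H2→d6:-→d7:-→d8:-→d9:-→d10:-→d11:-→d12:H2→d13:-→d14:-→d15:-→d16:H3  best=H3
  + 222.13.0.0/16 (H3) depth=16
  ? 222.12.200.66  path d0:H3→d1:-→d2:-→d3:-→d4:-→d5:H2→d6:-→d7:-→d8:-→d9:-→d10:-→d11:-→d12:H2→d13:-→d14:-→d15:-  best=H2
  ? 222.0.16.66  path d0:H3→d1:-→d2:-→d3:-→d4:-→d5:H2→d6:-→d7:-→d8:-→d9:-→d10:-→d11:-→d12:H2  best=H2
  ? 222.0.64.10  path d0:H3→d1:-→d2:-→d3:-→d4:-→d5:H2→d6:-→d7:-→d8:-→d9:-→d10:-→d11:-→d12:H2  best=H2
  + 195.105.99.16/28 (H0) depth=28
  ? 195.105.99.16  path d0:H3→d1:-→d2:-→d3:-→d4:-→d5:-→d6:-→d7:-→d8:-→d9:-→d10:-→d11:-→d12:-→d13:-→d14:-→d15:-→d16:-→d17:-→d18:H1→d19:-→d20:-→d21:-→d22:-→d23:-→d24:-→d25:-→d26:-→d27:-→d28:H0  best=H0
  ? 255.213.215.156  path d0:H3→d1:-→d2:-  best=H3
  ? 222.13.0.1  path d0:H3→d1:-→d2:-→d3:-→d4:-→d5:H2→d6:-→d7:-→d8:-→d9:-→d10:-→d11:-→d12:H2→d13:-→d14:-→d15:-→d16:H3  best=H3
  - 216.0.0.0/5 clear@5
  + 135.0.0.0/8 (H2) depth=8
  + 222.0.0.0/12 (H2) depth=12
  ? 135.0.0.0  path d0:H3→d1:-→d2:-→d3:-→d4:-→d5:-→d6:-→d7:-→d8:H2  best=H2
  ? 135.0.0.6  path d0:H3→d1:-→d2:-→d3:-→d4:-→d5:-→d6:-→d7:-→d8:H2  best=H2
  ? 222.13.5.2  path d0:H3→d1:-→d2:-→d3:-→d4:-→d5:-→d6:-→d7:-→d8:-→d9:-→d10:-→d11:-→d12:H2→d13:-→d14:-→d15:-→d16:H3  best=H3
  + 236.46.32.0/21 (H2) depth=21
  ? 236.46.35.110  path d0:H3→d1:-→d2:-→d3:-→d4:-→d5:-→d6:-→d7:-→d8:-→d9:-→d10:-→d11:-→d12:-→d13:-→d14:-→d15:-→d16:-→d17:-→d18:-→d19:-→d20:-→d21:H2  best=H2
  ? 222.0.0.0  path d0:H3→d1:-→d2:-→d3:-→d4:-→d5:-→d6:-→d7:-→d8:-→d9:-→d10:-→d11:-→d12:H2  best=H2
  - 135.0.0.0/8 clear@8
  ? 119.54.123.226  path d0:H3  best=H3
  - 222.13.0.0/16 clear@16
  - 222.0.0.0/12 clear@12
  + 135.238.237.118/32 (H0) depth=32
  ? 195.105.99.17  path d0:H3→d1:-→d2:-→d3:-→d4:-→d5:-→d6:-→d7:-→d8:-→d9:-→d10:-→d11:-→d12:-→d13:-→d14:-→d15:-→d16:-→d17:-→d18:H1→d19:-→d20:-→d21:-→d22:-→d23:-→d24:-→d25:-→d26:-→d27:-→d28:H0  best=H0
  ? 195.105.99.29  path d0:H3→d1:-→d2:-→d3:-→d4:-→d5:-→d6:-→d7:-→d8:-→d9:-→d10:-→d11:-→d12:-→d13:-→d14:-→d15:-→d16:-→d17:-→d18:H1→d19:-→d20:-→d21:-→d22:-→d23:-→d24:-→d25:-→d26:-→d27:-→d28:H0  best=H0
  + 0.0.0.0/0 (H3) depth=0
  - 195.105.64.0/18 clear@18
  + 135.224.0.0/12 (H2) depth=12
  ? 135.238.237.118  path d0:H3→d1:-→d2:-→d3:-→d4:-→d5:-→d6:-→d7:-→d8:-→d9:-→d10:-→d11:-→d12:H2→d13:-→d14:-→d15:-→d16:-→d17:-→d18:-→d19:-→d20:-→d21:-→d22:-→d23:-→d24:-→d25:-→d26:-→d27:-→d28:-→d29:-→d30:-→d31:-→d32:H0  best=H0

== LOOKUPS ==
["H3","H3","H2","H3","H3","H2","H2","H2","H0","H3","H3","H2","H2","H3","H2","H2","H3","H0","H0","H0"]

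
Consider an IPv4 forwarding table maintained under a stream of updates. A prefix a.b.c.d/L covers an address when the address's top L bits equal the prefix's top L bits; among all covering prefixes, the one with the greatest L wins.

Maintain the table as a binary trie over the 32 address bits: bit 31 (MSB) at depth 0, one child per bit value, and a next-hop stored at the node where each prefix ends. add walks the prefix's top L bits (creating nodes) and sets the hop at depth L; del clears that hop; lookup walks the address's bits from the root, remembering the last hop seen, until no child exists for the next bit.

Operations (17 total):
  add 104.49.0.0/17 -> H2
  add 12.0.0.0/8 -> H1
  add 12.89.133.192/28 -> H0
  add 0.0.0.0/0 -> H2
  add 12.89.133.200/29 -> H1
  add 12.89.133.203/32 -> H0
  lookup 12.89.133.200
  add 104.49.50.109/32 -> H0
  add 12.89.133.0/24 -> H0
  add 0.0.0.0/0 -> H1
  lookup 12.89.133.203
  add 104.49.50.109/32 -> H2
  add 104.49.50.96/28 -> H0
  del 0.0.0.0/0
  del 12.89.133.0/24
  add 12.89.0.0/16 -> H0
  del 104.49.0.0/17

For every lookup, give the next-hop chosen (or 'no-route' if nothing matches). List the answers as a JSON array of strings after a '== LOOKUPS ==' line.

Process each operation:
  add 104.49.0.0/17 -> H2 at depth 17
  add 12.0.0.0/8 -> H1 at depth 8
  add 12.89.133.192/28 -> H0 at depth 28
  add 0.0.0.0/0 -> H2 at depth 0
  add 12.89.133.200/29 -> H1 at depth 29
  add 12.89.133.203/32 -> H0 at depth 32
  lookup 12.89.133.200: bits 000011000101100110000101110010 walk d0:H2→d1:-→d2:-→d3:-→d4:-→d5:-→d6:-→d7:-→d8:H1→d9:-→d10:-→d11:-→d12:-→d13:-→d14:-→d15:-→d16:-→d17:-→d18:-→d19:-→d20:-→d21:-→d22:-→d23:-→d24:-→d25:-→d26:-→d27:-→d28:H0→d29:H1→d30:- -> H1
  add 104.49.50.109/32 -> H0 at depth 32
  add 12.89.133.0/24 -> H0 at depth 24
  add 0.0.0.0/0 -> H1 at depth 0
  lookup 12.89.133.203: bits 00001100010110011000010111001011 walk d0:H1→d1:-→d2:-→d3:-→d4:-→d5:-→d6:-→d7:-→d8:H1→d9:-→d10:-→d11:-→d12:-→d13:-→d14:-→d15:-→d16:-→d17:-→d18:-→d19:-→d20:-→d21:-→d22:-→d23:-→d24:H0→d25:-→d26:-→d27:-→d28:H0→d29:H1→d30:-→d31:-→d32:H0 -> H0
  add 104.49.50.109/32 -> H2 at depth 32
  add 104.49.50.96/28 -> H0 at depth 28
  - 0.0.0.0/0 clear@0
  - 12.89.133.0/24 clear@24
  add 12.89.0.0/16 -> H0 at depth 16
  - 104.49.0.0/17 clear@17

== LOOKUPS ==
["H1","H0"]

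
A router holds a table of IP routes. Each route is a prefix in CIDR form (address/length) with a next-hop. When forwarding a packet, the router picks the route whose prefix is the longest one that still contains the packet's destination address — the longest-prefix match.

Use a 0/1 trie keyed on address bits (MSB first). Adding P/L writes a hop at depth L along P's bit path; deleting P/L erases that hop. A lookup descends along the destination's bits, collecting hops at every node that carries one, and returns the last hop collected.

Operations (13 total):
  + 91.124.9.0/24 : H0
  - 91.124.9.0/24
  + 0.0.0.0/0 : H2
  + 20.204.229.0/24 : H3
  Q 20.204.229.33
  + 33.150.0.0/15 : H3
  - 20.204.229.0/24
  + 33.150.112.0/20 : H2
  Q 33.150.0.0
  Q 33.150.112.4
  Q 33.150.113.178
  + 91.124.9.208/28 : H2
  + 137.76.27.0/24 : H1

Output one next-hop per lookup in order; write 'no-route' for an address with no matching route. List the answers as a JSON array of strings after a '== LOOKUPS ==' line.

Process each operation:
  + 91.124.9.0/24 (H0) depth=24
  - 91.124.9.0/24 clear@24
  + 0.0.0.0/0 (H2) depth=0
  + 20.204.229.0/24 (H3) depth=24
  ? 20.204.229.33  path d0:H2→d1:-→d2:-→d3:-→d4:-→d5:-→d6:-→d7:-→d8:-→d9:-→d10:-→d11:-→d12:-→d13:-→d14:-→d15:-→d16:-→d17:-→d18:-→d19:-→d20:-→d21:-→d22:-→d23:-→d24:H3  best=H3
  + 33.150.0.0/15 (H3) depth=15
  - 20.204.229.0/24 clear@24
  + 33.150.112.0/20 (H2) depth=20
  ? 33.150.0.0  path d0:H2→d1:-→d2:-→d3:-→d4:-→d5:-→d6:-→d7:-→d8:-→d9:-→d10:-→d11:-→d12:-→d13:-→d14:-→d15:H3→d16:-→d17:-  best=H3
  ? 33.150.112.4  path d0:H2→d1:-→d2:-→d3:-→d4:-→d5:-→d6:-→d7:-→d8:-→d9:-→d10:-→d11:-→d12:-→d13:-→d14:-→d15:H3→d16:-→d17:-→d18:-→d19:-→d20:H2  best=H2
  ? 33.150.113.178  path d0:H2→d1:-→d2:-→d3:-→d4:-→d5:-→d6:-→d7:-→d8:-→d9:-→d10:-→d11:-→d12:-→d13:-→d14:-→d15:H3→d16:-→d17:-→d18:-→d19:-→d20:H2  best=H2
  + 91.124.9.208/28 (H2) depth=28
  + 137.76.27.0/24 (H1) depth=24

== LOOKUPS ==
["H3","H3","H2","H2"]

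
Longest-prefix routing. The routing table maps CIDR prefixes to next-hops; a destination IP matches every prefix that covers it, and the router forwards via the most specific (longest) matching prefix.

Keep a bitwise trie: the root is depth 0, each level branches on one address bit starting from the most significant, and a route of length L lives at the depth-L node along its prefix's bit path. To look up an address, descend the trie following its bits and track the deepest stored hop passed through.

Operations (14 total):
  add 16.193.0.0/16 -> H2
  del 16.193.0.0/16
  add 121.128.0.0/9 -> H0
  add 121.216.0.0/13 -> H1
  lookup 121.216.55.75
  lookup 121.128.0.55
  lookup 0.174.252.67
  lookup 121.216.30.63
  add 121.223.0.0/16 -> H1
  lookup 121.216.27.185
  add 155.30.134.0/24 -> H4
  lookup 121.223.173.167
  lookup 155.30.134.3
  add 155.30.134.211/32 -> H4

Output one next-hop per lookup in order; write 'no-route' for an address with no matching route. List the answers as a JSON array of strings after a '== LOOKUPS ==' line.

Trace:
  + 16.193.0.0/16 (H2) depth=16
  del 16.193.0.0/16 (clear depth 16)
  + 121.128.0.0/9 (H0) depth=9
  + 121.216.0.0/13 (H1) depth=13
  lookup 121.216.55.75: bits 0111100111011 walk d0:-→d1:-→d2:-→d3:-→d4:-→d5:-→d6:-→d7:-→d8:-→d9:H0→d10:-→d11:-→d12:-→d13:H1 -> H1
  lookup 121.128.0.55: bits 011110011 walk d0:-→d1:-→d2:-→d3:-→d4:-→d5:-→d6:-→d7:-→d8:-→d9:H0 -> H0
  lookup 0.174.252.67: bits 000 walk d0:-→d1:-→d2:-→d3:- -> no-route
  lookup 121.216.30.63: bits 0111100111011 walk d0:-→d1:-→d2:-→d3:-→d4:-→d5:-→d6:-→d7:-→d8:-→d9:H0→d10:-→d11:-→d12:-→d13:H1 -> H1
  + 121.223.0.0/16 (H1) depth=16
  lookup 121.216.27.185: bits 0111100111011 walk d0:-→d1:-→d2:-→d3:-→d4:-→d5:-→d6:-→d7:-→d8:-→d9:H0→d10:-→d11:-→d12:-→d13:H1 -> H1
  + 155.30.134.0/24 (H4) depth=24
  lookup 121.223.173.167: bits 0111100111011111 walk d0:-→d1:-→d2:-→d3:-→d4:-→d5:-→d6:-→d7:-→d8:-→d9:H0→d10:-→d11:-→d12:-→d13:H1→d14:-→d15:-→d16:H1 -> H1
  lookup 155.30.134.3: bits 100110110001111010000110 walk d0:-→d1:-→d2:-→d3:-→d4:-→d5:-→d6:-→d7:-→d8:-→d9:-→d10:-→d11:-→d12:-→d13:-→d14:-→d15:-→d16:-→d17:-→d18:-→d19:-→d20:-→d21:-→d22:-→d23:-→d24:H4 -> H4
  + 155.30.134.211/32 (H4) depth=32

== LOOKUPS ==
["H1","H0","no-route","H1","H1","H1","H4"]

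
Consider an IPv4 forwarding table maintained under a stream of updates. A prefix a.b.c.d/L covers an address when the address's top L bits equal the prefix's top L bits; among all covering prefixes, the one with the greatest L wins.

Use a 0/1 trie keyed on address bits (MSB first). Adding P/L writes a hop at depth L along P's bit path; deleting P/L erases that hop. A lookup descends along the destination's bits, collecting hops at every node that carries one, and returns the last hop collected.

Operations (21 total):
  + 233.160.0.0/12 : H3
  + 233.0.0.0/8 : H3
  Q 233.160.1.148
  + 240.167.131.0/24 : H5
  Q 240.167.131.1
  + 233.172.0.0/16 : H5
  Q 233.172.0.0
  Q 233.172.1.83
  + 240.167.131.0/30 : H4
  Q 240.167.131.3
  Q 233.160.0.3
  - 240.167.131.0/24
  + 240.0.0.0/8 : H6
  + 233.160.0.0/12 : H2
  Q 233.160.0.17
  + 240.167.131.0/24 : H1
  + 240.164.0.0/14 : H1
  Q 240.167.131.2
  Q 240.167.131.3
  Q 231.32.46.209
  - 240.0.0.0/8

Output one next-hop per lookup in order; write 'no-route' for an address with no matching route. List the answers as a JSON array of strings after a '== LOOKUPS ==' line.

Trace:
  + 233.160.0.0/12 (H3) depth=12
  + 233.0.0.0/8 (H3) depth=8
  Q 233.160.1.148: descend 111010011010 ; hops seen [H3,H3] ; pick H3
  + 240.167.131.0/24 (H5) depth=24
  Q 240.167.131.1: descend 111100001010011110000011 ; hops seen [H5] ; pick H5
  + 233.172.0.0/16 (H5) depth=16
  Q 233.172.0.0: descend 1110100110101100 ; hops seen [H3,H3,H5] ; pick H5
  Q 233.172.1.83: descend 1110100110101100 ; hops seen [H3,H3,H5] ; pick H5
  + 240.167.131.0/30 (H4) depth=30
  Q 240.167.131.3: descend 111100001010011110000011000000 ; hops seen [H5,H4] ; pick H4
  Q 233.160.0.3: descend 111010011010 ; hops seen [H3,H3] ; pick H3
  - 240.167.131.0/24 clear@24
  + 240.0.0.0/8 (H6) depth=8
  + 233.160.0.0/12 (H2) depth=12
  Q 233.160.0.17: descend 111010011010 ; hops seen [H3,H2] ; pick H2
  + 240.167.131.0/24 (H1) depth=24
  + 240.164.0.0/14 (H1) depth=14
  Q 240.167.131.2: descend 111100001010011110000011000000 ; hops seen [H6,H1,H1,H4] ; pick H4
  Q 240.167.131.3: descend 111100001010011110000011000000 ; hops seen [H6,H1,H1,H4] ; pick H4
  Q 231.32.46.209: descend 1110 ; hops seen [∅] ; pick no-route
  - 240.0.0.0/8 clear@8

== LOOKUPS ==
["H3","H5","H5","H5","H4","H3","H2","H4","H4","no-route"]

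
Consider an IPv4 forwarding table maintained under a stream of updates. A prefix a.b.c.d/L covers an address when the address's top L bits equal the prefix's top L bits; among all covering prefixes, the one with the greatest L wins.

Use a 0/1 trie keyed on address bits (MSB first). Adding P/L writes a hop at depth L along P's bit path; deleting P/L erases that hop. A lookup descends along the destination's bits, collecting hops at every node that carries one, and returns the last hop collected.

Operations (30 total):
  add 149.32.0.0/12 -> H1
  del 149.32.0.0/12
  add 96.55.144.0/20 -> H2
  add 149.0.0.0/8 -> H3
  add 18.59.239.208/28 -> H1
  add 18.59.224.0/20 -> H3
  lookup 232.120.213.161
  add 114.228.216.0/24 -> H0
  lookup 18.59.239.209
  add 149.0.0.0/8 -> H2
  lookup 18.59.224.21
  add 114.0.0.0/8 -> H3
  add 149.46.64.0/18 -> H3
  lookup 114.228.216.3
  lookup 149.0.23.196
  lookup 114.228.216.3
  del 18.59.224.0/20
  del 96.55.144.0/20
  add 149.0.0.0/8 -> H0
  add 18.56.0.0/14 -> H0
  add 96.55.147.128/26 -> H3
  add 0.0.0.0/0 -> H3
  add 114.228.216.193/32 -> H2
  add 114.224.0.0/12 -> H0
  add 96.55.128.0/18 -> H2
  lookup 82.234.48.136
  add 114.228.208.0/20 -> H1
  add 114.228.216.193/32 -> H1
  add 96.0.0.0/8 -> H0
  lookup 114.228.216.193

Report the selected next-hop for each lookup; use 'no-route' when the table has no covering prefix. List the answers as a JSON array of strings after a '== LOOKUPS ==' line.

Trace:
  + 149.32.0.0/12 (H1) depth=12
  - 149.32.0.0/12 clear@12
  + 96.55.144.0/20 (H2) depth=20
  + 149.0.0.0/8 (H3) depth=8
  + 18.59.239.208/28 (H1) depth=28
  + 18.59.224.0/20 (H3) depth=20
  ? 232.120.213.161  path d0:-→d1:-  best=no-route
  + 114.228.216.0/24 (H0) depth=24
  ? 18.59.239.209  path d0:-→d1:-→d2:-→d3:-→d4:-→d5:-→d6:-→d7:-→d8:-→d9:-→d10:-→d11:-→d12:-→d13:-→d14:-→d15:-→d16:-→d17:-→d18:-→d19:-→d20:H3→d21:-→d22:-→d23:-→d24:-→d25:-→d26:-→d27:-→d28:H1  best=H1
  + 149.0.0.0/8 (H2) depth=8
  ? 18.59.224.21  path d0:-→d1:-→d2:-→d3:-→d4:-→d5:-→d6:-→d7:-→d8:-→d9:-→d10:-→d11:-→d12:-→d13:-→d14:-→d15:-→d16:-→d17:-→d18:-→d19:-→d20:H3  best=H3
  + 114.0.0.0/8 (H3) depth=8
  + 149.46.64.0/18 (H3) depth=18
  ? 114.228.216.3  path d0:-→d1:-→d2:-→d3:-→d4:-→d5:-→d6:-→d7:-→d8:H3→d9:-→d10:-→d11:-→d12:-→d13:-→d14:-→d15:-→d16:-→d17:-→d18:-→d19:-→d20:-→d21:-→d22:-→d23:-→d24:H0  best=H0
  ? 149.0.23.196  path d0:-→d1:-→d2:-→d3:-→d4:-→d5:-→d6:-→d7:-→d8:H2→d9:-→d10:-  best=H2
  ? 114.228.216.3  path d0:-→d1:-→d2:-→d3:-→d4:-→d5:-→d6:-→d7:-→d8:H3→d9:-→d10:-→d11:-→d12:-→d13:-→d14:-→d15:-→d16:-→d17:-→d18:-→d19:-→d20:-→d21:-→d22:-→d23:-→d24:H0  best=H0
  - 18.59.224.0/20 clear@20
  - 96.55.144.0/20 clear@20
  + 149.0.0.0/8 (H0) depth=8
  + 18.56.0.0/14 (H0) depth=14
  + 96.55.147.128/26 (H3) depth=26
  + 0.0.0.0/0 (H3) depth=0
  + 114.228.216.193/32 (H2) depth=32
  + 114.224.0.0/12 (H0) depth=12
  + 96.55.128.0/18 (H2) depth=18
  ? 82.234.48.136  path d0:H3→d1:-→d2:-  best=H3
  + 114.228.208.0/20 (H1) depth=20
  + 114.228.216.193/32 (H1) depth=32
  + 96.0.0.0/8 (H0) depth=8
  ? 114.228.216.193  path d0:H3→d1:-→d2:-→d3:-→d4:-→d5:-→d6:-→d7:-→d8:H3→d9:-→d10:-→d11:-→d12:H0→d13:-→d14:-→d15:-→d16:-→d17:-→d18:-→d19:-→d20:H1→d21:-→d22:-→d23:-→d24:H0→d25:-→d26:-→d27:-→d28:-→d29:-→d30:-→d31:-→d32:H1  best=H1

== LOOKUPS ==
["no-route","H1","H3","H0","H2","H0","H3","H1"]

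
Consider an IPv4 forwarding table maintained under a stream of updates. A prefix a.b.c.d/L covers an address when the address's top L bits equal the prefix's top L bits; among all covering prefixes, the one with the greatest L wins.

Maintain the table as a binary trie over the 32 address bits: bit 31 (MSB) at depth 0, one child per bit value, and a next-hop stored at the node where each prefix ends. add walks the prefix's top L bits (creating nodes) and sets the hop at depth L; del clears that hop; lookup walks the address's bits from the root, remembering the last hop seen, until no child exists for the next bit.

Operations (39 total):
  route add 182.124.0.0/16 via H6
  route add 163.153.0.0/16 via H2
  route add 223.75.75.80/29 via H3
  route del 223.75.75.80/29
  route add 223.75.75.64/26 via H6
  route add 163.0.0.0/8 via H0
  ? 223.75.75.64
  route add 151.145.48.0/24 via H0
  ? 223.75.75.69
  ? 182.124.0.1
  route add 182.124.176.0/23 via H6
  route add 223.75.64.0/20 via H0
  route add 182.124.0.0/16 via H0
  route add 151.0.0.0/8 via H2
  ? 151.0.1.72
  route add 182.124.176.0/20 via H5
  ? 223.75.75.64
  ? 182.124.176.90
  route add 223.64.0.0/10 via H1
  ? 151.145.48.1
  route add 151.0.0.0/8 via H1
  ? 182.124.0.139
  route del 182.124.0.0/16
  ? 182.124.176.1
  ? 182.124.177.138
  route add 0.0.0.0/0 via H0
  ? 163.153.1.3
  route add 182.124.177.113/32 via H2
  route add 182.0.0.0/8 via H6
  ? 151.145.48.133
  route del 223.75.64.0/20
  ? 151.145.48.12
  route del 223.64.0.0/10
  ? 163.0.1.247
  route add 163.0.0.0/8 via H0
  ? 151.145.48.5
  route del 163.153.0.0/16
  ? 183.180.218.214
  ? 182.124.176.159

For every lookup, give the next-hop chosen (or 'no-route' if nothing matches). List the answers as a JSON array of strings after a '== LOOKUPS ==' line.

Trace:
  + 182.124.0.0/16 (H6) depth=16
  + 163.153.0.0/16 (H2) depth=16
  + 223.75.75.80/29 (H3) depth=29
  del 223.75.75.80/29 (clear depth 29)
  + 223.75.75.64/26 (H6) depth=26
  + 163.0.0.0/8 (H0) depth=8
  Q 223.75.75.64: descend 110111110100101101001011010 ; hops seen [H6] ; pick H6
  + 151.145.48.0/24 (H0) depth=24
  Q 223.75.75.69: descend 110111110100101101001011010 ; hops seen [H6] ; pick H6
  Q 182.124.0.1: descend 1011011001111100 ; hops seen [H6] ; pick H6
  + 182.124.176.0/23 (H6) depth=23
  + 223.75.64.0/20 (H0) depth=20
  + 182.124.0.0/16 (H0) depth=16
  + 151.0.0.0/8 (H2) depth=8
  Q 151.0.1.72: descend 10010111 ; hops seen [H2] ; pick H2
  + 182.124.176.0/20 (H5) depth=20
  Q 223.75.75.64: descend 110111110100101101001011010 ; hops seen [H0,H6] ; pick H6
  Q 182.124.176.90: descend 10110110011111001011000 ; hops seen [H0,H5,H6] ; pick H6
  + 223.64.0.0/10 (H1) depth=10
  Q 151.145.48.1: descend 100101111001000100110000 ; hops seen [H2,H0] ; pick H0
  + 151.0.0.0/8 (H1) depth=8
  Q 182.124.0.139: descend 1011011001111100 ; hops seen [H0] ; pick H0
  del 182.124.0.0/16 (clear depth 16)
  Q 182.124.176.1: descend 10110110011111001011000 ; hops seen [H5,H6] ; pick H6
  Q 182.124.177.138: descend 10110110011111001011000 ; hops seen [H5,H6] ; pick H6
  + 0.0.0.0/0 (H0) depth=0
  Q 163.153.1.3: descend 1010001110011001 ; hops seen [H0,H0,H2] ; pick H2
  + 182.124.177.113/32 (H2) depth=32
  + 182.0.0.0/8 (H6) depth=8
  Q 151.145.48.133: descend 100101111001000100110000 ; hops seen [H0,H1,H0] ; pick H0
  del 223.75.64.0/20 (clear depth 20)
  Q 151.145.48.12: descend 100101111001000100110000 ; hops seen [H0,H1,H0] ; pick H0
  del 223.64.0.0/10 (clear depth 10)
  Q 163.0.1.247: descend 10100011 ; hops seen [H0,H0] ; pick H0
  + 163.0.0.0/8 (H0) depth=8
  Q 151.145.48.5: descend 100101111001000100110000 ; hops seen [H0,H1,H0] ; pick H0
  del 163.153.0.0/16 (clear depth 16)
  Q 183.180.218.214: descend 1011011 ; hops seen [H0] ; pick H0
  Q 182.124.176.159: descend 10110110011111001011000 ; hops seen [H0,H6,H5,H6] ; pick H6

== LOOKUPS ==
["H6","H6","H6","H2","H6","H6","H0","H0","H6","H6","H2","H0","H0","H0","H0","H0","H6"]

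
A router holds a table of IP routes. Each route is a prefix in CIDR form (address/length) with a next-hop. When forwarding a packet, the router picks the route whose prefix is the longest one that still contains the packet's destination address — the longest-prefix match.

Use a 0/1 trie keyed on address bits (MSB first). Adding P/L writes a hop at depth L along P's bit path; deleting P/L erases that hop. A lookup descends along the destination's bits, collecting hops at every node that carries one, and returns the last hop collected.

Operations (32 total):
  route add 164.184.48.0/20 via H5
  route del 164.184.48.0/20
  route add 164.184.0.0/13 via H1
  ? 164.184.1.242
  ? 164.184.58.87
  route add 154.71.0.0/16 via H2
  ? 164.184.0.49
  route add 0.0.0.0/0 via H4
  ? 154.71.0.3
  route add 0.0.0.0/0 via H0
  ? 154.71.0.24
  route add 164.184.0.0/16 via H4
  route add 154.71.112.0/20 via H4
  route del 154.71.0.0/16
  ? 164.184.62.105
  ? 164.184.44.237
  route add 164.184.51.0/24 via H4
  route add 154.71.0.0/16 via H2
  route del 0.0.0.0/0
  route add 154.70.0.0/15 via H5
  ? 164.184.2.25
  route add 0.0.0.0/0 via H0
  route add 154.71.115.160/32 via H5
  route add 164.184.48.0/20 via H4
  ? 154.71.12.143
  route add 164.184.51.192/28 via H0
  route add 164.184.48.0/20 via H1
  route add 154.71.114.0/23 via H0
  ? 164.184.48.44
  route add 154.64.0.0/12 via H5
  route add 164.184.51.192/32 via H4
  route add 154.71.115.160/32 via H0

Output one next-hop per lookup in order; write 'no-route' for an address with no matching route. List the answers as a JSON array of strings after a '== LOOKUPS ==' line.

Trace:
  + 164.184.48.0/20 (H5) depth=20
  del 164.184.48.0/20 (clear depth 20)
  + 164.184.0.0/13 (H1) depth=13
  lookup 164.184.1.242: bits 101001001011100000 walk d0:-→d1:-→d2:-→d3:-→d4:-→d5:-→d6:-→d7:-→d8:-→d9:-→d10:-→d11:-→d12:-→d13:H1→d14:-→d15:-→d16:-→d17:-→d18:- -> H1
  lookup 164.184.58.87: bits 10100100101110000011 walk d0:-→d1:-→d2:-→d3:-→d4:-→d5:-→d6:-→d7:-→d8:-→d9:-→d10:-→d11:-→d12:-→d13:H1→d14:-→d15:-→d16:-→d17:-→d18:-→d19:-→d20:- -> H1
  + 154.71.0.0/16 (H2) depth=16
  lookup 164.184.0.49: bits 101001001011100000 walk d0:-→d1:-→d2:-→d3:-→d4:-→d5:-→d6:-→d7:-→d8:-→d9:-→d10:-→d11:-→d12:-→d13:H1→d14:-→d15:-→d16:-→d17:-→d18:- -> H1
  + 0.0.0.0/0 (H4) depth=0
  lookup 154.71.0.3: bits 1001101001000111 walk d0:H4→d1:-→d2:-→d3:-→d4:-→d5:-→d6:-→d7:-→d8:-→d9:-→d10:-→d11:-→d12:-→d13:-→d14:-→d15:-→d16:H2 -> H2
  + 0.0.0.0/0 (H0) depth=0
  lookup 154.71.0.24: bits 1001101001000111 walk d0:H0→d1:-→d2:-→d3:-→d4:-→d5:-→d6:-→d7:-→d8:-→d9:-→d10:-→d11:-→d12:-→d13:-→d14:-→d15:-→d16:H2 -> H2
  + 164.184.0.0/16 (H4) depth=16
  + 154.71.112.0/20 (H4) depth=20
  del 154.71.0.0/16 (clear depth 16)
  lookup 164.184.62.105: bits 10100100101110000011 walk d0:H0→d1:-→d2:-→d3:-→d4:-→d5:-→d6:-→d7:-→d8:-→d9:-→d10:-→d11:-→d12:-→d13:H1→d14:-→d15:-→d16:H4→d17:-→d18:-→d19:-→d20:- -> H4
  lookup 164.184.44.237: bits 1010010010111000001 walk d0:H0→d1:-→d2:-→d3:-→d4:-→d5:-→d6:-→d7:-→d8:-→d9:-→d10:-→d11:-→d12:-→d13:H1→d14:-→d15:-→d16:H4→d17:-→d18:-→d19:- -> H4
  + 164.184.51.0/24 (H4) depth=24
  + 154.71.0.0/16 (H2) depth=16
  del 0.0.0.0/0 (clear depth 0)
  + 154.70.0.0/15 (H5) depth=15
  lookup 164.184.2.25: bits 101001001011100000 walk d0:-→d1:-→d2:-→d3:-→d4:-→d5:-→d6:-→d7:-→d8:-→d9:-→d10:-→d11:-→d12:-→d13:H1→d14:-→d15:-→d16:H4→d17:-→d18:- -> H4
  + 0.0.0.0/0 (H0) depth=0
  + 154.71.115.160/32 (H5) depth=32
  + 164.184.48.0/20 (H4) depth=20
  lookup 154.71.12.143: bits 10011010010001110 walk d0:H0→d1:-→d2:-→d3:-→d4:-→d5:-→d6:-→d7:-→d8:-→d9:-→d10:-→d11:-→d12:-→d13:-→d14:-→d15:H5→d16:H2→d17:- -> H2
  + 164.184.51.192/28 (H0) depth=28
  + 164.184.48.0/20 (H1) depth=20
  + 154.71.114.0/23 (H0) depth=23
  lookup 164.184.48.44: bits 1010010010111000001100 walk d0:H0→d1:-→d2:-→d3:-→d4:-→d5:-→d6:-→d7:-→d8:-→d9:-→d10:-→d11:-→d12:-→d13:H1→d14:-→d15:-→d16:H4→d17:-→d18:-→d19:-→d20:H1→d21:-→d22:- -> H1
  + 154.64.0.0/12 (H5) depth=12
  + 164.184.51.192/32 (H4) depth=32
  + 154.71.115.160/32 (H0) depth=32

== LOOKUPS ==
["H1","H1","H1","H2","H2","H4","H4","H4","H2","H1"]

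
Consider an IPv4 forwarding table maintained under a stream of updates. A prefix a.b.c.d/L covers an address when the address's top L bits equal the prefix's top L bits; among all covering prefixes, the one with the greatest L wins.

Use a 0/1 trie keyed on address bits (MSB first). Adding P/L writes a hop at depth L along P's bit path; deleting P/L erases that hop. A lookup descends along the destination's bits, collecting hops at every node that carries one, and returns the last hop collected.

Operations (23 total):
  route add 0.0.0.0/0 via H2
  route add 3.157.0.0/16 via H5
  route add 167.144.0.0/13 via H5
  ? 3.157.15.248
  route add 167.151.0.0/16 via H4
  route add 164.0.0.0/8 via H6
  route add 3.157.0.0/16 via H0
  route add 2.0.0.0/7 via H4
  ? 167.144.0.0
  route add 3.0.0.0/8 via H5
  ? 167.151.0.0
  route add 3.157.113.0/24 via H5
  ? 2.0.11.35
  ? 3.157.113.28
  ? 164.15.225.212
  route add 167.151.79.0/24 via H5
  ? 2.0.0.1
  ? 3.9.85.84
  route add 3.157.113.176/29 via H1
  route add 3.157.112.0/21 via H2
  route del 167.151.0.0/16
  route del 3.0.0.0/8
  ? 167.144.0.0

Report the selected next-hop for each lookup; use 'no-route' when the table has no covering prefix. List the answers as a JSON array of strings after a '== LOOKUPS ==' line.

Process each operation:
  add 0.0.0.0/0 -> H2 at depth 0
  add 3.157.0.0/16 -> H5 at depth 16
  add 167.144.0.0/13 -> H5 at depth 13
  lookup 3.157.15.248: bits 0000001110011101 walk d0:H2→d1:-→d2:-→d3:-→d4:-→d5:-→d6:-→d7:-→d8:-→d9:-→d10:-→d11:-→d12:-→d13:-→d14:-→d15:-→d16:H5 -> H5
  add 167.151.0.0/16 -> H4 at depth 16
  add 164.0.0.0/8 -> H6 at depth 8
  add 3.157.0.0/16 -> H0 at depth 16
  add 2.0.0.0/7 -> H4 at depth 7
  lookup 167.144.0.0: bits 1010011110010 walk d0:H2→d1:-→d2:-→d3:-→d4:-→d5:-→d6:-→d7:-→d8:-→d9:-→d10:-→d11:-→d12:-→d13:H5 -> H5
  add 3.0.0.0/8 -> H5 at depth 8
  lookup 167.151.0.0: bits 1010011110010111 walk d0:H2→d1:-→d2:-→d3:-→d4:-→d5:-→d6:-→d7:-→d8:-→d9:-→d10:-→d11:-→d12:-→d13:H5→d14:-→d15:-→d16:H4 -> H4
  add 3.157.113.0/24 -> H5 at depth 24
  lookup 2.0.11.35: bits 0000001 walk d0:H2→d1:-→d2:-→d3:-→d4:-→d5:-→d6:-→d7:H4 -> H4
  lookup 3.157.113.28: bits 000000111001110101110001 walk d0:H2→d1:-→d2:-→d3:-→d4:-→d5:-→d6:-→d7:H4→d8:H5→d9:-→d10:-→d11:-→d12:-→d13:-→d14:-→d15:-→d16:H0→d17:-→d18:-→d19:-→d20:-→d21:-→d22:-→d23:-→d24:H5 -> H5
  lookup 164.15.225.212: bits 10100100 walk d0:H2→d1:-→d2:-→d3:-→d4:-→d5:-→d6:-→d7:-→d8:H6 -> H6
  add 167.151.79.0/24 -> H5 at depth 24
  lookup 2.0.0.1: bits 0000001 walk d0:H2→d1:-→d2:-→d3:-→d4:-→d5:-→d6:-→d7:H4 -> H4
  lookup 3.9.85.84: bits 00000011 walk d0:H2→d1:-→d2:-→d3:-→d4:-→d5:-→d6:-→d7:H4→d8:H5 -> H5
  add 3.157.113.176/29 -> H1 at depth 29
  add 3.157.112.0/21 -> H2 at depth 21
  del 167.151.0.0/16 (clear depth 16)
  del 3.0.0.0/8 (clear depth 8)
  lookup 167.144.0.0: bits 1010011110010 walk d0:H2→d1:-→d2:-→d3:-→d4:-→d5:-→d6:-→d7:-→d8:-→d9:-→d10:-→d11:-→d12:-→d13:H5 -> H5

== LOOKUPS ==
["H5","H5","H4","H4","H5","H6","H4","H5","H5"]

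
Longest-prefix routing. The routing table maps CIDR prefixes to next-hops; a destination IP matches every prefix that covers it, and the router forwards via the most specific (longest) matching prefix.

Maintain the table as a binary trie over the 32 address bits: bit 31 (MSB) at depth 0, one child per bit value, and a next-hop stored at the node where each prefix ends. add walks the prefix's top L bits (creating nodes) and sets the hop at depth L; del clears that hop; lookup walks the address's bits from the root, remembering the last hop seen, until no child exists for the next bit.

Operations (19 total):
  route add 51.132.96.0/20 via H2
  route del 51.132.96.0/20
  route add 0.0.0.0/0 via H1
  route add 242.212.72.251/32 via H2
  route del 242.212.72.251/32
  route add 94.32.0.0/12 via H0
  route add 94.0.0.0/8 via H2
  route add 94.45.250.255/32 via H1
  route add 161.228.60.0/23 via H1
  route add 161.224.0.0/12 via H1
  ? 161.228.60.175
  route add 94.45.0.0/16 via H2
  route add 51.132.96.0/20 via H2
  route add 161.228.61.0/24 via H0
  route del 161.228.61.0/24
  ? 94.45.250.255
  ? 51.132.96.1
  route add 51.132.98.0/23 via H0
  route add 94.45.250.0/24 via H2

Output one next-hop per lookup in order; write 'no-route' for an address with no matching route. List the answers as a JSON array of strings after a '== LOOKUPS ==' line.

Apply in order:
  add 51.132.96.0/20 -> H2 at depth 20
  - 51.132.96.0/20 clear@20
  add 0.0.0.0/0 -> H1 at depth 0
  add 242.212.72.251/32 -> H2 at depth 32
  - 242.212.72.251/32 clear@32
  add 94.32.0.0/12 -> H0 at depth 12
  add 94.0.0.0/8 -> H2 at depth 8
  add 94.45.250.255/32 -> H1 at depth 32
  add 161.228.60.0/23 -> H1 at depth 23
  add 161.224.0.0/12 -> H1 at depth 12
  ? 161.228.60.175  path d0:H1→d1:-→d2:-→d3:-→d4:-→d5:-→d6:-→d7:-→d8:-→d9:-→d10:-→d11:-→d12:H1→d13:-→d14:-→d15:-→d16:-→d17:-→d18:-→d19:-→d20:-→d21:-→d22:-→d23:H1  best=H1
  add 94.45.0.0/16 -> H2 at depth 16
  add 51.132.96.0/20 -> H2 at depth 20
  add 161.228.61.0/24 -> H0 at depth 24
  - 161.228.61.0/24 clear@24
  ? 94.45.250.255  path d0:H1→d1:-→d2:-→d3:-→d4:-→d5:-→d6:-→d7:-→d8:H2→d9:-→d10:-→d11:-→d12:H0→d13:-→d14:-→d15:-→d16:H2→d17:-→d18:-→d19:-→d20:-→d21:-→d22:-→d23:-→d24:-→d25:-→d26:-→d27:-→d28:-→d29:-→d30:-→d31:-→d32:H1  best=H1
  ? 51.132.96.1  path d0:H1→d1:-→d2:-→d3:-→d4:-→d5:-→d6:-→d7:-→d8:-→d9:-→d10:-→d11:-→d12:-→d13:-→d14:-→d15:-→d16:-→d17:-→d18:-→d19:-→d20:H2  best=H2
  add 51.132.98.0/23 -> H0 at depth 23
  add 94.45.250.0/24 -> H2 at depth 24

== LOOKUPS ==
["H1","H1","H2"]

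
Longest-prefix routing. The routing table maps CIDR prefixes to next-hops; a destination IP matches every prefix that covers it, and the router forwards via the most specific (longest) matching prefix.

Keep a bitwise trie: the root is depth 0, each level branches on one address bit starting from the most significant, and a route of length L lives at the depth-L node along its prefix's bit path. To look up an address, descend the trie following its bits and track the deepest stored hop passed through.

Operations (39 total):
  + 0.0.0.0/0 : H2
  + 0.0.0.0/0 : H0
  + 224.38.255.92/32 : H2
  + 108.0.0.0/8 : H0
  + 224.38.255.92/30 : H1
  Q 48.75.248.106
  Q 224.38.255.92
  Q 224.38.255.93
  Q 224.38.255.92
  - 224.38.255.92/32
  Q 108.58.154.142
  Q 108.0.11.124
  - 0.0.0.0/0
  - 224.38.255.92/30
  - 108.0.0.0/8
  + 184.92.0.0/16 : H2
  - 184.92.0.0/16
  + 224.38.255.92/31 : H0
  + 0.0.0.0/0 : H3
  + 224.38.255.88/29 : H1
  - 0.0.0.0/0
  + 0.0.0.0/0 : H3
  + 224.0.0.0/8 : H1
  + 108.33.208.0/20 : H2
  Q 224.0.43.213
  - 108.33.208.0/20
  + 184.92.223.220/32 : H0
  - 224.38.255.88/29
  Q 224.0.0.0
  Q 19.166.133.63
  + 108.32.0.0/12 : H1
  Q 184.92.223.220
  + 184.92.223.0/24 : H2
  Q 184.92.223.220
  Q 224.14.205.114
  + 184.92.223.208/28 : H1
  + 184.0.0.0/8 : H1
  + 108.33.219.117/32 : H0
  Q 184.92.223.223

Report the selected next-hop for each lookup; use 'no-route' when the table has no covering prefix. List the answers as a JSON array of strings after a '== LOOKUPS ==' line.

Apply in order:
  add 0.0.0.0/0 -> H2 at depth 0
  add 0.0.0.0/0 -> H0 at depth 0
  add 224.38.255.92/32 -> H2 at depth 32
  add 108.0.0.0/8 -> H0 at depth 8
  add 224.38.255.92/30 -> H1 at depth 30
  ? 48.75.248.106  path d0:H0→d1:-  best=H0
  ? 224.38.255.92  path d0:H0→d1:-→d2:-→d3:-→d4:-→d5:-→d6:-→d7:-→d8:-→d9:-→d10:-→d11:-→d12:-→d13:-→d14:-→d15:-→d16:-→d17:-→d18:-→d19:-→d20:-→d21:-→d22:-→d23:-→d24:-→d25:-→d26:-→d27:-→d28:-→d29:-→d30:H1→d31:-→d32:H2  best=H2
  ? 224.38.255.93  path d0:H0→d1:-→d2:-→d3:-→d4:-→d5:-→d6:-→d7:-→d8:-→d9:-→d10:-→d11:-→d12:-→d13:-→d14:-→d15:-→d16:-→d17:-→d18:-→d19:-→d20:-→d21:-→d22:-→d23:-→d24:-→d25:-→d26:-→d27:-→d28:-→d29:-→d30:H1→d31:-  best=H1
  ? 224.38.255.92  path d0:H0→d1:-→d2:-→d3:-→d4:-→d5:-→d6:-→d7:-→d8:-→d9:-→d10:-→d11:-→d12:-→d13:-→d14:-→d15:-→d16:-→d17:-→d18:-→d19:-→d20:-→d21:-→d22:-→d23:-→d24:-→d25:-→d26:-→d27:-→d28:-→d29:-→d30:H1→d31:-→d32:H2  best=H2
  del 224.38.255.92/32 (clear depth 32)
  ? 108.58.154.142  path d0:H0→d1:-→d2:-→d3:-→d4:-→d5:-→d6:-→d7:-→d8:H0  best=H0
  ? 108.0.11.124  path d0:H0→d1:-→d2:-→d3:-→d4:-→d5:-→d6:-→d7:-→d8:H0  best=H0
  del 0.0.0.0/0 (clear depth 0)
  del 224.38.255.92/30 (clear depth 30)
  del 108.0.0.0/8 (clear depth 8)
  add 184.92.0.0/16 -> H2 at depth 16
  del 184.92.0.0/16 (clear depth 16)
  add 224.38.255.92/31 -> H0 at depth 31
  add 0.0.0.0/0 -> H3 at depth 0
  add 224.38.255.88/29 -> H1 at depth 29
  del 0.0.0.0/0 (clear depth 0)
  add 0.0.0.0/0 -> H3 at depth 0
  add 224.0.0.0/8 -> H1 at depth 8
  add 108.33.208.0/20 -> H2 at depth 20
  ? 224.0.43.213  path d0:H3→d1:-→d2:-→d3:-→d4:-→d5:-→d6:-→d7:-→d8:H1→d9:-→d10:-  best=H1
  del 108.33.208.0/20 (clear depth 20)
  add 184.92.223.220/32 -> H0 at depth 32
  del 224.38.255.88/29 (clear depth 29)
  ? 224.0.0.0  path d0:H3→d1:-→d2:-→d3:-→d4:-→d5:-→d6:-→d7:-→d8:H1→d9:-→d10:-  best=H1
  ? 19.166.133.63  path d0:H3→d1:-  best=H3
  add 108.32.0.0/12 -> H1 at depth 12
  ? 184.92.223.220  path d0:H3→d1:-→d2:-→d3:-→d4:-→d5:-→d6:-→d7:-→d8:-→d9:-→d10:-→d11:-→d12:-→d13:-→d14:-→d15:-→d16:-→d17:-→d18:-→d19:-→d20:-→d21:-→d22:-→d23:-→d24:-→d25:-→d26:-→d27:-→d28:-→d29:-→d30:-→d31:-→d32:H0  best=H0
  add 184.92.223.0/24 -> H2 at depth 24
  ? 184.92.223.220  path d0:H3→d1:-→d2:-→d3:-→d4:-→d5:-→d6:-→d7:-→d8:-→d9:-→d10:-→d11:-→d12:-→d13:-→d14:-→d15:-→d16:-→d17:-→d18:-→d19:-→d20:-→d21:-→d22:-→d23:-→d24:H2→d25:-→d26:-→d27:-→d28:-→d29:-→d30:-→d31:-→d32:H0  best=H0
  ? 224.14.205.114  path d0:H3→d1:-→d2:-→d3:-→d4:-→d5:-→d6:-→d7:-→d8:H1→d9:-→d10:-  best=H1
  add 184.92.223.208/28 -> H1 at depth 28
  add 184.0.0.0/8 -> H1 at depth 8
  add 108.33.219.117/32 -> H0 at depth 32
  ? 184.92.223.223  path d0:H3→d1:-→d2:-→d3:-→d4:-→d5:-→d6:-→d7:-→d8:H1→d9:-→d10:-→d11:-→d12:-→d13:-→d14:-→d15:-→d16:-→d17:-→d18:-→d19:-→d20:-→d21:-→d22:-→d23:-→d24:H2→d25:-→d26:-→d27:-→d28:H1→d29:-→d30:-  best=H1

== LOOKUPS ==
["H0","H2","H1","H2","H0","H0","H1","H1","H3","H0","H0","H1","H1"]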